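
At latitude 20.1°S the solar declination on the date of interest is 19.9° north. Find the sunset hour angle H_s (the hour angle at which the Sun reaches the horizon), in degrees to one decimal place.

−tan φ tan δ = −(-0.3659)(0.3620) = 0.1325; H_s = arccos(0.1325) = 82.39°.

82.4°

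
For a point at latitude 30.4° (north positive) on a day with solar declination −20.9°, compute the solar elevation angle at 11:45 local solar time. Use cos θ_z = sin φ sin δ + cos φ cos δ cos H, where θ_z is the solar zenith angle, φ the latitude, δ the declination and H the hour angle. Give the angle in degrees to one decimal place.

Hour angle H = 15° × (11.75 − 12) = -3.75°.
cos θ_z = sin(30.4°) sin(-20.9°) + cos(30.4°) cos(-20.9°) cos(-3.75°) = -0.1805 + 0.8040 = 0.6235.
θ_z = arccos(0.6235) = 51.43°, so the elevation is 90° − 51.43° = 38.57°.

38.6°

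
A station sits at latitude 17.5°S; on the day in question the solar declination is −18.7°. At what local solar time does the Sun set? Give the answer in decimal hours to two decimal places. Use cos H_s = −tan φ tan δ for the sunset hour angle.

18.41 h

cos H_s = −tan(-17.5°) · tan(-18.7°) = -0.1067, so H_s = arccos(-0.1067) = 96.13°.
Sunset is at 12 + H_s/15 = 12 + 6.409 = 18.409 h local solar time.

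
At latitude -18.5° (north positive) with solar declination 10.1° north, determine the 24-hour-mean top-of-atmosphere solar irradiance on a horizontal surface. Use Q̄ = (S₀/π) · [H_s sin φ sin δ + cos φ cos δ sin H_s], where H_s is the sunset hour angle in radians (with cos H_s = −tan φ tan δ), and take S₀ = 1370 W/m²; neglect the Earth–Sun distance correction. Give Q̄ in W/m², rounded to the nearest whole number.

370 W/m²

cos H_s = −tan(-18.5°) · tan(10.1°) = 0.0596, so H_s = arccos(0.0596) = 86.58°. In radians, H_s = 1.5111.
H_s sin φ sin δ = 1.5111 × -0.3173 × 0.1754 = -0.0841.
cos φ cos δ sin H_s = 0.9483 × 0.9845 × 0.9982 = 0.9319.
Q̄ = (1370/π) × (-0.0841 + 0.9319) = 436.08 × 0.8478 = 369.71 W/m².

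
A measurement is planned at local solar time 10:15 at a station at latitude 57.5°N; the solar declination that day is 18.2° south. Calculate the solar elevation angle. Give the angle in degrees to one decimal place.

11.2°

Hour angle H = 15° × (10.25 − 12) = -26.25°.
cos θ_z = sin(57.5°) sin(-18.2°) + cos(57.5°) cos(-18.2°) cos(-26.25°) = -0.2634 + 0.4578 = 0.1944.
θ_z = arccos(0.1944) = 78.79°, so the elevation is 90° − 78.79° = 11.21°.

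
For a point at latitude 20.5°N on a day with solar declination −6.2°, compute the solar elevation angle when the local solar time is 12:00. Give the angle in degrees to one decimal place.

Hour angle H = 15° × (12 − 12) = 0.00°.
With φ = 20.5°, δ = -6.2°, H = 0.00°: sin φ sin δ = -0.0378, cos φ cos δ cos H = 0.9312, so cos θ_z = 0.8934.
θ_z = arccos(0.8934) = 26.70°, so the elevation is 90° − 26.70° = 63.30°.

63.3°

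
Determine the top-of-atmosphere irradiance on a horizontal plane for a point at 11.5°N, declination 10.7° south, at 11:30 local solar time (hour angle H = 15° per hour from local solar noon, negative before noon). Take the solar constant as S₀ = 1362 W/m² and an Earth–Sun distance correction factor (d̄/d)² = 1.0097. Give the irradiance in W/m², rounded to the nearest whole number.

1262 W/m²

Hour angle H = 15° × (11.5 − 12) = -7.50°.
cos θ_z = sin φ sin δ + cos φ cos δ cos H = (0.1994)(-0.1857) + (0.9799)(0.9826)(0.9914) = 0.9175.
Top-of-atmosphere irradiance = S₀ (d̄/d)² cos θ_z = 1362 × 1.0097 × 0.9175 = 1261.76 W/m².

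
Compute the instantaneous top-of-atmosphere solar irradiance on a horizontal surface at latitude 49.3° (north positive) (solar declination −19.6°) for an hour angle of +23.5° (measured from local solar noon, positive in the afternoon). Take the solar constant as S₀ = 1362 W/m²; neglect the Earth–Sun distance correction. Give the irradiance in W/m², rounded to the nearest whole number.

421 W/m²

cos θ_z = sin(49.3°) sin(-19.6°) + cos(49.3°) cos(-19.6°) cos(23.50°) = -0.2543 + 0.5634 = 0.3091.
Top-of-atmosphere irradiance = S₀ cos θ_z = 1362 × 0.3091 = 420.99 W/m².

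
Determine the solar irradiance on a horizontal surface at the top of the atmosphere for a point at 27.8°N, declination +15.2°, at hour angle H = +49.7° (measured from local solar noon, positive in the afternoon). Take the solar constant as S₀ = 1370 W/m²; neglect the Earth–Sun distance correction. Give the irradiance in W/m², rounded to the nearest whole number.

924 W/m²

cos θ_z = sin(27.8°) sin(15.2°) + cos(27.8°) cos(15.2°) cos(49.70°) = 0.1223 + 0.5521 = 0.6744.
Top-of-atmosphere irradiance = S₀ cos θ_z = 1370 × 0.6744 = 923.93 W/m².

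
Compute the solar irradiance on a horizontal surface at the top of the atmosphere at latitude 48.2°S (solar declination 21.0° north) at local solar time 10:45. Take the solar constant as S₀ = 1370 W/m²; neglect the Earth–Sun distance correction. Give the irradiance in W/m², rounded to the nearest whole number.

441 W/m²

Hour angle H = 15° × (10.75 − 12) = -18.75°.
cos θ_z = sin φ sin δ + cos φ cos δ cos H = (-0.7455)(0.3584) + (0.6665)(0.9336)(0.9469) = 0.3220.
Top-of-atmosphere irradiance = S₀ cos θ_z = 1370 × 0.3220 = 441.14 W/m².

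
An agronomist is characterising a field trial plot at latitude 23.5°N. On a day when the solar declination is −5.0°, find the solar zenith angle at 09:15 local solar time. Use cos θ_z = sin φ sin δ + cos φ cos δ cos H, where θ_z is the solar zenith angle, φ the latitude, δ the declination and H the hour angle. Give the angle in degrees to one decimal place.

Hour angle H = 15° × (9.25 − 12) = -41.25°.
cos θ_z = sin(23.5°) sin(-5.0°) + cos(23.5°) cos(-5.0°) cos(-41.25°) = -0.0348 + 0.6869 = 0.6521.
θ_z = arccos(0.6521) = 49.30°.

49.3°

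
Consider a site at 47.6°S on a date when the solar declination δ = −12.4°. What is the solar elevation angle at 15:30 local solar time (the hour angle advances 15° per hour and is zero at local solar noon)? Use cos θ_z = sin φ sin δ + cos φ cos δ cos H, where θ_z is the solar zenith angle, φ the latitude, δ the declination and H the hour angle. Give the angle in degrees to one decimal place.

34.0°

Hour angle H = 15° × (15.5 − 12) = 52.50°.
cos θ_z = sin φ sin δ + cos φ cos δ cos H = (-0.7385)(-0.2147) + (0.6743)(0.9767)(0.6088) = 0.5595.
θ_z = arccos(0.5595) = 55.98°, so the elevation is 90° − 55.98° = 34.02°.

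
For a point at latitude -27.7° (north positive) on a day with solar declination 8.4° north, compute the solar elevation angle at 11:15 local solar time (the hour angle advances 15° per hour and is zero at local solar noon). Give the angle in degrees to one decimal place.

Hour angle H = 15° × (11.25 − 12) = -11.25°.
cos θ_z = sin(-27.7°) sin(8.4°) + cos(-27.7°) cos(8.4°) cos(-11.25°) = -0.0679 + 0.8591 = 0.7912.
θ_z = arccos(0.7912) = 37.70°, so the elevation is 90° − 37.70° = 52.30°.

52.3°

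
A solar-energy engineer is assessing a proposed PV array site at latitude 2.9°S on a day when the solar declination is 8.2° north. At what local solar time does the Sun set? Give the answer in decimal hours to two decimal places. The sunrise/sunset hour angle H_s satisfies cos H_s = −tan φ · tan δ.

17.97 h

cos H_s = −tan(-2.9°) · tan(8.2°) = 0.0073, so H_s = arccos(0.0073) = 89.58°.
Sunset is at 12 + H_s/15 = 12 + 5.972 = 17.972 h local solar time.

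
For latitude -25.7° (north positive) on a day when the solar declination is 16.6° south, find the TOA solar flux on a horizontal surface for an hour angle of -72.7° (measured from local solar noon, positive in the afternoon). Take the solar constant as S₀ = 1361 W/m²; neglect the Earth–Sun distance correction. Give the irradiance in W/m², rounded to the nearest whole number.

With φ = -25.7°, δ = -16.6°, H = -72.70°: sin φ sin δ = 0.1239, cos φ cos δ cos H = 0.2568, so cos θ_z = 0.3807.
Top-of-atmosphere irradiance = S₀ cos θ_z = 1361 × 0.3807 = 518.13 W/m².

518 W/m²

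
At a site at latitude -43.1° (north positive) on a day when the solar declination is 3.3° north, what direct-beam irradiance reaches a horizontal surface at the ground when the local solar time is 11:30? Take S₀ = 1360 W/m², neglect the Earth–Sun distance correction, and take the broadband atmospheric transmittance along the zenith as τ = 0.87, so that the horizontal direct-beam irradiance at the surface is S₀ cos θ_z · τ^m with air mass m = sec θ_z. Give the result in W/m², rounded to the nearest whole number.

Hour angle H = 15° × (11.5 − 12) = -7.50°.
cos θ_z = sin φ sin δ + cos φ cos δ cos H = (-0.6833)(0.0576) + (0.7302)(0.9983)(0.9914) = 0.6833.
Air mass m = 1/cos θ_z = 1/0.6833 = 1.463; τ^m = 0.87^1.463 = 0.8157.
Surface direct beam = 1360 × 0.6833 × 0.8157 = 758.02 W/m².

758 W/m²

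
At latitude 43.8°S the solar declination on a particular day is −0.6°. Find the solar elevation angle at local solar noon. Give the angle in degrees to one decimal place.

46.8°

At local solar noon the hour angle is zero, so the elevation is 90° − |φ − δ| = 90° − |-43.8° − (-0.6°)| = 90° − 43.2° = 46.8°.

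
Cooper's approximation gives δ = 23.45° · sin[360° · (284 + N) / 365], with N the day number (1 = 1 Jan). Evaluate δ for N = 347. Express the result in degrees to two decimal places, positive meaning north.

360 × (284 + 347) / 365 = 622.356°; sin(622.356°) = -0.9911.
δ = 23.45 × -0.9911 = -23.241° ≈ -23.24°.

-23.24°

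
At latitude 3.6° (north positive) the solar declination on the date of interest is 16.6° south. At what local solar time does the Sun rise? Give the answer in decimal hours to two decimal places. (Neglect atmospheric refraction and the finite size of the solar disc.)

−tan φ tan δ = −(0.0629)(-0.2981) = 0.0188; H_s = arccos(0.0188) = 88.92°.
Sunrise is at 12 − H_s/15 = 12 − 5.928 = 6.072 h local solar time.

6.07 h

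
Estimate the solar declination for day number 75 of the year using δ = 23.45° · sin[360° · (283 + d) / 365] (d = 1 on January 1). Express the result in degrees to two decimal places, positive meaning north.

360 × (283 + 75) / 365 = 353.096°; sin(353.096°) = -0.1202.
δ = 23.45 × -0.1202 = -2.819° ≈ -2.82°.

-2.82°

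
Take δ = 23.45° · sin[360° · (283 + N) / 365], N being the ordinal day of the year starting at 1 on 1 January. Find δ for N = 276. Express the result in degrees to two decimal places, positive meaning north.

360 × (283 + 276) / 365 = 551.342°; sin(551.342°) = -0.1967.
δ = 23.45 × -0.1967 = -4.613° ≈ -4.61°.

-4.61°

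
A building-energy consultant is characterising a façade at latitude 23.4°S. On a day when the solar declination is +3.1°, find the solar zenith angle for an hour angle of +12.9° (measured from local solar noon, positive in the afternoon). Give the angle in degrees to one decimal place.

cos θ_z = sin φ sin δ + cos φ cos δ cos H = (-0.3971)(0.0541) + (0.9178)(0.9985)(0.9748) = 0.8718.
θ_z = arccos(0.8718) = 29.33°.

29.3°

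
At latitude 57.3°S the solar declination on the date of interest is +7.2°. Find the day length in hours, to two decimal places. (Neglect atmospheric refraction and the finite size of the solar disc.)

−tan φ tan δ = −(-1.5577)(0.1263) = 0.1967; H_s = arccos(0.1967) = 78.66°.
Day length = 2 H_s / 15° h⁻¹ = 157.32° / 15 = 10.488 h.

10.49 hours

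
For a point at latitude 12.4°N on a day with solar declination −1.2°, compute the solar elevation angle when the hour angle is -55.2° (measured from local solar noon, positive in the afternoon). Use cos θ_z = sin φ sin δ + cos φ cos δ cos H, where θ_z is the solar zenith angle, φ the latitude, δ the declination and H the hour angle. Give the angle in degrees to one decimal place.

33.6°

With φ = 12.4°, δ = -1.2°, H = -55.20°: sin φ sin δ = -0.0045, cos φ cos δ cos H = 0.5573, so cos θ_z = 0.5528.
θ_z = arccos(0.5528) = 56.44°, so the elevation is 90° − 56.44° = 33.56°.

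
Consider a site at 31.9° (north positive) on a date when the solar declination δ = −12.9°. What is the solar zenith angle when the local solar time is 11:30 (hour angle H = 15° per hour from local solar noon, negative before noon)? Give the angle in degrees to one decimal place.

45.4°

Hour angle H = 15° × (11.5 − 12) = -7.50°.
With φ = 31.9°, δ = -12.9°, H = -7.50°: sin φ sin δ = -0.1180, cos φ cos δ cos H = 0.8205, so cos θ_z = 0.7025.
θ_z = arccos(0.7025) = 45.37°.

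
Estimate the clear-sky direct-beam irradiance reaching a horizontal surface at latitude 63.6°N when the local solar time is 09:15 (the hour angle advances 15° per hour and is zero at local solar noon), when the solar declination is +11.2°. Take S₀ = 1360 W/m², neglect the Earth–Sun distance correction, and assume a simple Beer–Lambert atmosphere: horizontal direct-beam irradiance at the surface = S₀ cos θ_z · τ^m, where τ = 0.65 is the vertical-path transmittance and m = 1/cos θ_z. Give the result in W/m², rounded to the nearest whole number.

289 W/m²

Hour angle H = 15° × (9.25 − 12) = -41.25°.
cos θ_z = sin(63.6°) sin(11.2°) + cos(63.6°) cos(11.2°) cos(-41.25°) = 0.1740 + 0.3279 = 0.5019.
Air mass m = 1/cos θ_z = 1/0.5019 = 1.992; τ^m = 0.65^1.992 = 0.4240.
Surface direct beam = 1360 × 0.5019 × 0.4240 = 289.42 W/m².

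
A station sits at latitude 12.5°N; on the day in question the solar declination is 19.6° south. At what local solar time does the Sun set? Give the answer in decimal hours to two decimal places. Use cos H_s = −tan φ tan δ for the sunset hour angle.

17.70 h

cos H_s = −tan(12.5°) · tan(-19.6°) = 0.0789, so H_s = arccos(0.0789) = 85.47°.
Sunset is at 12 + H_s/15 = 12 + 5.698 = 17.698 h local solar time.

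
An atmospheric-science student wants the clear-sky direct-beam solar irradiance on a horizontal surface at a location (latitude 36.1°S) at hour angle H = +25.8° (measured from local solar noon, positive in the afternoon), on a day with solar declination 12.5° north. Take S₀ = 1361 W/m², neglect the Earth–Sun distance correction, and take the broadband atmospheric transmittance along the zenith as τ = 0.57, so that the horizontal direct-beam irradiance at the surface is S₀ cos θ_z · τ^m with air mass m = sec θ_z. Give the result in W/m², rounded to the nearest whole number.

With φ = -36.1°, δ = 12.5°, H = 25.80°: sin φ sin δ = -0.1275, cos φ cos δ cos H = 0.7102, so cos θ_z = 0.5827.
Air mass m = 1/cos θ_z = 1/0.5827 = 1.716; τ^m = 0.57^1.716 = 0.3811.
Surface direct beam = 1361 × 0.5827 × 0.3811 = 302.23 W/m².

302 W/m²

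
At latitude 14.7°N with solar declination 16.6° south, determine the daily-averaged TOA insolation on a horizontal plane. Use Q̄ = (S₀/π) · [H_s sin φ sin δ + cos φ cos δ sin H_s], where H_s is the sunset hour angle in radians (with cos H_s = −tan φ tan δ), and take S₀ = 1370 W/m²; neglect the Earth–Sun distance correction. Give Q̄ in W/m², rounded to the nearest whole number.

The sunset hour angle satisfies cos H_s = −tan φ tan δ = 0.0782, giving H_s = 85.51°. In radians, H_s = 1.4924.
H_s sin φ sin δ = 1.4924 × 0.2538 × -0.2857 = -0.1082.
cos φ cos δ sin H_s = 0.9673 × 0.9583 × 0.9969 = 0.9241.
Q̄ = (1370/π) × (-0.1082 + 0.9241) = 436.08 × 0.8159 = 355.80 W/m².

356 W/m²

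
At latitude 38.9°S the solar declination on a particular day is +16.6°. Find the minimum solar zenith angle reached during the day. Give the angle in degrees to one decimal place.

At local solar noon the hour angle is zero, so the zenith angle is |φ − δ| = |-38.9° − (16.6°)| = 55.5°.

55.5°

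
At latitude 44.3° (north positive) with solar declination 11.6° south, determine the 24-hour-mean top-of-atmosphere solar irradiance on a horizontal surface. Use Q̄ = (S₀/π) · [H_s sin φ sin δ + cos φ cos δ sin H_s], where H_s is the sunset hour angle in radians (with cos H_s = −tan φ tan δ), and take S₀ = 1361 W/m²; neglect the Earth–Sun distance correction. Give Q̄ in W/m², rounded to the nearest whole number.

−tan φ tan δ = −(0.9759)(-0.2053) = 0.2004; H_s = arccos(0.2004) = 78.44°. In radians, H_s = 1.3690.
H_s sin φ sin δ = 1.3690 × 0.6984 × -0.2011 = -0.1923.
cos φ cos δ sin H_s = 0.7157 × 0.9796 × 0.9797 = 0.6869.
Q̄ = (1361/π) × (-0.1923 + 0.6869) = 433.22 × 0.4946 = 214.27 W/m².

214 W/m²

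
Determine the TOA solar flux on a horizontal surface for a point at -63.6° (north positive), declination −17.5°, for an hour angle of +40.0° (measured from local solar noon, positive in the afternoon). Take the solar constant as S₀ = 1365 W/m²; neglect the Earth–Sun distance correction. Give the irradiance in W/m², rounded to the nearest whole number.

811 W/m²

With φ = -63.6°, δ = -17.5°, H = 40.00°: sin φ sin δ = 0.2693, cos φ cos δ cos H = 0.3248, so cos θ_z = 0.5941.
Top-of-atmosphere irradiance = S₀ cos θ_z = 1365 × 0.5941 = 810.95 W/m².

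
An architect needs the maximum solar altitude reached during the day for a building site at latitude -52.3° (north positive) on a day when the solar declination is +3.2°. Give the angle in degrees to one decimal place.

34.5°

At local solar noon the hour angle is zero, so the elevation is 90° − |φ − δ| = 90° − |-52.3° − (3.2°)| = 90° − 55.5° = 34.5°.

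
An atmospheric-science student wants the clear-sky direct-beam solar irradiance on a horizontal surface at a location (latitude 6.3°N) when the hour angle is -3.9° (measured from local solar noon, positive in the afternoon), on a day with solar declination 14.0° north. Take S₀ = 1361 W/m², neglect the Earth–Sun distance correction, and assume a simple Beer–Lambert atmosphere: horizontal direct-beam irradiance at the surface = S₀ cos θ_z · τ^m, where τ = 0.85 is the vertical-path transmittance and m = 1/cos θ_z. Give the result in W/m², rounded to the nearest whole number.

1142 W/m²

cos θ_z = sin φ sin δ + cos φ cos δ cos H = (0.1097)(0.2419) + (0.9940)(0.9703)(0.9977) = 0.9888.
Air mass m = 1/cos θ_z = 1/0.9888 = 1.011; τ^m = 0.85^1.011 = 0.8485.
Surface direct beam = 1361 × 0.9888 × 0.8485 = 1141.87 W/m².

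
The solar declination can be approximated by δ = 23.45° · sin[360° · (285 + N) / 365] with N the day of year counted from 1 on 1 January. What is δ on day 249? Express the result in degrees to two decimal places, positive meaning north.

+5.40°

360 × (285 + 249) / 365 = 526.685°; sin(526.685°) = 0.2303.
δ = 23.45 × 0.2303 = 5.401° ≈ +5.40°.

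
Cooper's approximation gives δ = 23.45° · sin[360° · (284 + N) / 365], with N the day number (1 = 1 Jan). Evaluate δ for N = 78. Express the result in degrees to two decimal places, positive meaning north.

-1.21°

360 × (284 + 78) / 365 = 357.041°; sin(357.041°) = -0.0516.
δ = 23.45 × -0.0516 = -1.210° ≈ -1.21°.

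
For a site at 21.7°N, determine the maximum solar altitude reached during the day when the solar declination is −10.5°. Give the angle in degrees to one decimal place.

At local solar noon the hour angle is zero, so the elevation is 90° − |φ − δ| = 90° − |21.7° − (-10.5°)| = 90° − 32.2° = 57.8°.

57.8°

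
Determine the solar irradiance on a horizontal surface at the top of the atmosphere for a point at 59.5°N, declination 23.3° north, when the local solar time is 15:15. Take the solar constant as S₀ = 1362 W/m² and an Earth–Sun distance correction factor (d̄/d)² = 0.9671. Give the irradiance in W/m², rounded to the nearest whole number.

854 W/m²

Hour angle H = 15° × (15.25 − 12) = 48.75°.
cos θ_z = sin(59.5°) sin(23.3°) + cos(59.5°) cos(23.3°) cos(48.75°) = 0.3408 + 0.3074 = 0.6482.
Top-of-atmosphere irradiance = S₀ (d̄/d)² cos θ_z = 1362 × 0.9671 × 0.6482 = 853.80 W/m².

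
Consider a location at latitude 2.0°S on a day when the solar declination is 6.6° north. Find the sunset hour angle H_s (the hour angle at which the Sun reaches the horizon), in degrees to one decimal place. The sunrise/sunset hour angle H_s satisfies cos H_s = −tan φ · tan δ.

−tan φ tan δ = −(-0.0349)(0.1157) = 0.0040; H_s = arccos(0.0040) = 89.77°.

89.8°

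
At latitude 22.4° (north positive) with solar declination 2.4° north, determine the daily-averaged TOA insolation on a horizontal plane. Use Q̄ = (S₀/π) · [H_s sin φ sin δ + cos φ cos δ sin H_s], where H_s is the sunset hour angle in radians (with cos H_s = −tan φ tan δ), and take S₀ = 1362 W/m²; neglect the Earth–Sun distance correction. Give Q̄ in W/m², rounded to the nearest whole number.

The sunset hour angle satisfies cos H_s = −tan φ tan δ = -0.0173, giving H_s = 90.99°. In radians, H_s = 1.5881.
H_s sin φ sin δ = 1.5881 × 0.3811 × 0.0419 = 0.0254.
cos φ cos δ sin H_s = 0.9245 × 0.9991 × 0.9999 = 0.9236.
Q̄ = (1362/π) × (0.0254 + 0.9236) = 433.54 × 0.9490 = 411.43 W/m².

411 W/m²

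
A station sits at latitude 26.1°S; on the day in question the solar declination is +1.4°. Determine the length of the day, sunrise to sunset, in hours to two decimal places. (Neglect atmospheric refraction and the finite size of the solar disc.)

11.91 hours

−tan φ tan δ = −(-0.4899)(0.0244) = 0.0120; H_s = arccos(0.0120) = 89.31°.
Day length = 2 H_s / 15° h⁻¹ = 178.62° / 15 = 11.908 h.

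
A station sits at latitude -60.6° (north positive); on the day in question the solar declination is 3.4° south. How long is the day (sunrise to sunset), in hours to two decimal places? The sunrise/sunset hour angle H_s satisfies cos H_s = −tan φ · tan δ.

12.81 hours

cos H_s = −tan(-60.6°) · tan(-3.4°) = -0.1054, so H_s = arccos(-0.1054) = 96.05°.
Day length = 2 H_s / 15° h⁻¹ = 192.10° / 15 = 12.807 h.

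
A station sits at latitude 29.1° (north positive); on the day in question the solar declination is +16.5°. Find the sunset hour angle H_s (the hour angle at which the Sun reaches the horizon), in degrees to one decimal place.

99.5°

cos H_s = −tan(29.1°) · tan(16.5°) = -0.1649, so H_s = arccos(-0.1649) = 99.49°.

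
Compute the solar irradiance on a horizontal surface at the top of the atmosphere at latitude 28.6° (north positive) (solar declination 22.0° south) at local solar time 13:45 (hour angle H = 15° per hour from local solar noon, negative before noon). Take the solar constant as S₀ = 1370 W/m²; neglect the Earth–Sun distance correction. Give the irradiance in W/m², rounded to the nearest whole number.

Hour angle H = 15° × (13.75 − 12) = 26.25°.
cos θ_z = sin φ sin δ + cos φ cos δ cos H = (0.4787)(-0.3746) + (0.8780)(0.9272)(0.8969) = 0.5508.
Top-of-atmosphere irradiance = S₀ cos θ_z = 1370 × 0.5508 = 754.60 W/m².

755 W/m²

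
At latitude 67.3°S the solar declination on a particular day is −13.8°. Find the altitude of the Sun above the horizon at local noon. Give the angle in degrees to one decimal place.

At local solar noon the hour angle is zero, so the elevation is 90° − |φ − δ| = 90° − |-67.3° − (-13.8°)| = 90° − 53.5° = 36.5°.

36.5°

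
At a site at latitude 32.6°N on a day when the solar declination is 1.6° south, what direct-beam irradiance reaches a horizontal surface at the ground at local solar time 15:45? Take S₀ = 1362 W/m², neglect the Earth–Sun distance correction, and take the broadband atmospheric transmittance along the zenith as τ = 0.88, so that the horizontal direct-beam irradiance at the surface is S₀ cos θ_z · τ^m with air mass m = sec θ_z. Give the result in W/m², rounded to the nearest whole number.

465 W/m²

Hour angle H = 15° × (15.75 − 12) = 56.25°.
With φ = 32.6°, δ = -1.6°, H = 56.25°: sin φ sin δ = -0.0150, cos φ cos δ cos H = 0.4679, so cos θ_z = 0.4529.
Air mass m = 1/cos θ_z = 1/0.4529 = 2.208; τ^m = 0.88^2.208 = 0.7541.
Surface direct beam = 1362 × 0.4529 × 0.7541 = 465.17 W/m².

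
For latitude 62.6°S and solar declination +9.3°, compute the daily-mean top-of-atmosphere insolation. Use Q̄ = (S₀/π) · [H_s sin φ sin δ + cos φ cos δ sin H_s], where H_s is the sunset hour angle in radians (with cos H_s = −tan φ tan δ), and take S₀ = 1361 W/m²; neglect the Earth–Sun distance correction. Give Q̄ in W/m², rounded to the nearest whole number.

109 W/m²

The sunset hour angle satisfies cos H_s = −tan φ tan δ = 0.3159, giving H_s = 71.58°. In radians, H_s = 1.2493.
H_s sin φ sin δ = 1.2493 × -0.8878 × 0.1616 = -0.1792.
cos φ cos δ sin H_s = 0.4602 × 0.9869 × 0.9488 = 0.4309.
Q̄ = (1361/π) × (-0.1792 + 0.4309) = 433.22 × 0.2517 = 109.04 W/m².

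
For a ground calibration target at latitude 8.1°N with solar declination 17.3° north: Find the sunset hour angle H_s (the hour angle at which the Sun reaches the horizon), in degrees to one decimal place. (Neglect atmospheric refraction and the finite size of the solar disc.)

The sunset hour angle satisfies cos H_s = −tan φ tan δ = -0.0443, giving H_s = 92.54°.

92.5°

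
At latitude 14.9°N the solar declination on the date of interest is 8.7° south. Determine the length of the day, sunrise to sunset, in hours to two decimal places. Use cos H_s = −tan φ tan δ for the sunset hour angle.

11.69 hours

The sunset hour angle satisfies cos H_s = −tan φ tan δ = 0.0407, giving H_s = 87.67°.
Day length = 2 H_s / 15° h⁻¹ = 175.34° / 15 = 11.689 h.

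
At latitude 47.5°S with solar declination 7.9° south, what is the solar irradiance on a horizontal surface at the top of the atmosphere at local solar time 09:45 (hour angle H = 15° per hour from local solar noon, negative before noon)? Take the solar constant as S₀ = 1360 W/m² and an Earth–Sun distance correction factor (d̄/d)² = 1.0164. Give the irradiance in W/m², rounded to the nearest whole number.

Hour angle H = 15° × (9.75 − 12) = -33.75°.
With φ = -47.5°, δ = -7.9°, H = -33.75°: sin φ sin δ = 0.1013, cos φ cos δ cos H = 0.5564, so cos θ_z = 0.6577.
Top-of-atmosphere irradiance = S₀ (d̄/d)² cos θ_z = 1360 × 1.0164 × 0.6577 = 909.14 W/m².

909 W/m²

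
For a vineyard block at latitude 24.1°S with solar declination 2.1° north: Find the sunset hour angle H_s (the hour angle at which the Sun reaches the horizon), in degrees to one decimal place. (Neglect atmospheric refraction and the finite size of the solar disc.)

89.1°

The sunset hour angle satisfies cos H_s = −tan φ tan δ = 0.0164, giving H_s = 89.06°.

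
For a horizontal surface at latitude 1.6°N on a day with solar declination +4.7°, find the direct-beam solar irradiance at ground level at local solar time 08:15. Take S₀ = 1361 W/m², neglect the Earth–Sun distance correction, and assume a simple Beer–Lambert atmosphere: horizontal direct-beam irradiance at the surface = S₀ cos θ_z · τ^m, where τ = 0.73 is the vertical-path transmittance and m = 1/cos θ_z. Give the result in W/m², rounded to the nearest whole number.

Hour angle H = 15° × (8.25 − 12) = -56.25°.
cos θ_z = sin(1.6°) sin(4.7°) + cos(1.6°) cos(4.7°) cos(-56.25°) = 0.0023 + 0.5535 = 0.5558.
Air mass m = 1/cos θ_z = 1/0.5558 = 1.799; τ^m = 0.73^1.799 = 0.5677.
Surface direct beam = 1361 × 0.5558 × 0.5677 = 429.43 W/m².

429 W/m²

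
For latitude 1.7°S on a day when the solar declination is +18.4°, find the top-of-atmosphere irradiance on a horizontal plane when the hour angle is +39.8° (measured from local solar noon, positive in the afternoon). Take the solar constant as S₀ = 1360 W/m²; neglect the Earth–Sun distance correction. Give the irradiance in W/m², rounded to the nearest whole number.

cos θ_z = sin(-1.7°) sin(18.4°) + cos(-1.7°) cos(18.4°) cos(39.80°) = -0.0094 + 0.7287 = 0.7193.
Top-of-atmosphere irradiance = S₀ cos θ_z = 1360 × 0.7193 = 978.25 W/m².

978 W/m²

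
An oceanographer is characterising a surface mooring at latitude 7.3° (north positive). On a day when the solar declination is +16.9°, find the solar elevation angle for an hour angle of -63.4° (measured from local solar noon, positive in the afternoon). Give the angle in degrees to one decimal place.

With φ = 7.3°, δ = 16.9°, H = -63.40°: sin φ sin δ = 0.0369, cos φ cos δ cos H = 0.4249, so cos θ_z = 0.4618.
θ_z = arccos(0.4618) = 62.50°, so the elevation is 90° − 62.50° = 27.50°.

27.5°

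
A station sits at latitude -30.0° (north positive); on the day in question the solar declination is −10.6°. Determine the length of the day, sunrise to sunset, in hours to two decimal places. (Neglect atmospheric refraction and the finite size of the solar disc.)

cos H_s = −tan(-30.0°) · tan(-10.6°) = -0.1080, so H_s = arccos(-0.1080) = 96.20°.
Day length = 2 H_s / 15° h⁻¹ = 192.40° / 15 = 12.827 h.

12.83 hours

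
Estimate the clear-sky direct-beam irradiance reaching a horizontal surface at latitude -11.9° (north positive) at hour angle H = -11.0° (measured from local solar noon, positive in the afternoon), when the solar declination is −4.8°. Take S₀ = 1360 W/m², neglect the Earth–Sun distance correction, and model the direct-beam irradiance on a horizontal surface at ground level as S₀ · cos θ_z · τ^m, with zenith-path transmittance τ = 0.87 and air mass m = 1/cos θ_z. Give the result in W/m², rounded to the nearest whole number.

cos θ_z = sin(-11.9°) sin(-4.8°) + cos(-11.9°) cos(-4.8°) cos(-11.00°) = 0.0173 + 0.9572 = 0.9745.
Air mass m = 1/cos θ_z = 1/0.9745 = 1.026; τ^m = 0.87^1.026 = 0.8669.
Surface direct beam = 1360 × 0.9745 × 0.8669 = 1148.92 W/m².

1149 W/m²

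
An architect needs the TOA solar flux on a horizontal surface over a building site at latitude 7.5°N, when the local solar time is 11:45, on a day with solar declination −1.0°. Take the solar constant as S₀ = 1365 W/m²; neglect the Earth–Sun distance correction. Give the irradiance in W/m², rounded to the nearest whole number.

Hour angle H = 15° × (11.75 − 12) = -3.75°.
With φ = 7.5°, δ = -1.0°, H = -3.75°: sin φ sin δ = -0.0023, cos φ cos δ cos H = 0.9892, so cos θ_z = 0.9869.
Top-of-atmosphere irradiance = S₀ cos θ_z = 1365 × 0.9869 = 1347.12 W/m².

1347 W/m²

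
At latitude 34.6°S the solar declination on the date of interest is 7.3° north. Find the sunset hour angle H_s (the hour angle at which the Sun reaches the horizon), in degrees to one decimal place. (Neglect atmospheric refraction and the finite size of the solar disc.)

84.9°

−tan φ tan δ = −(-0.6899)(0.1281) = 0.0884; H_s = arccos(0.0884) = 84.93°.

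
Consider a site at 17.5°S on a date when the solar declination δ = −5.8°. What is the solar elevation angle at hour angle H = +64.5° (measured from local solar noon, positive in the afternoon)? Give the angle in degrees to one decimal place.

cos θ_z = sin φ sin δ + cos φ cos δ cos H = (-0.3007)(-0.1011) + (0.9537)(0.9949)(0.4305) = 0.4389.
θ_z = arccos(0.4389) = 63.97°, so the elevation is 90° − 63.97° = 26.03°.

26.0°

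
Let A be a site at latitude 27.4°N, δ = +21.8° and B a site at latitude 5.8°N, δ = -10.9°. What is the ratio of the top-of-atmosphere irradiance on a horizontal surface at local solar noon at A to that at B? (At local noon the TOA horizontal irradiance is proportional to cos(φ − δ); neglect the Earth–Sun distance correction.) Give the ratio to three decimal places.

1.039

A: cos θ_z = cos(27.4° − (21.8°)) = 0.9952.
B: cos θ_z = cos(5.8° − (-10.9°)) = 0.9578.
Ratio A/B = 0.9952 / 0.9578 = 1.0390.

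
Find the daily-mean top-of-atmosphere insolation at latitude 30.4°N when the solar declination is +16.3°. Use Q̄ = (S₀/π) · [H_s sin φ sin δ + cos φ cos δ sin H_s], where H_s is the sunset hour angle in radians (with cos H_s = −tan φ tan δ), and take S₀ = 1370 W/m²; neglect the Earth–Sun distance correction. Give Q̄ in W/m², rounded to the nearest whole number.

464 W/m²

cos H_s = −tan(30.4°) · tan(16.3°) = -0.1716, so H_s = arccos(-0.1716) = 99.88°. In radians, H_s = 1.7432.
H_s sin φ sin δ = 1.7432 × 0.5060 × 0.2807 = 0.2476.
cos φ cos δ sin H_s = 0.8625 × 0.9598 × 0.9852 = 0.8156.
Q̄ = (1370/π) × (0.2476 + 0.8156) = 436.08 × 1.0632 = 463.64 W/m².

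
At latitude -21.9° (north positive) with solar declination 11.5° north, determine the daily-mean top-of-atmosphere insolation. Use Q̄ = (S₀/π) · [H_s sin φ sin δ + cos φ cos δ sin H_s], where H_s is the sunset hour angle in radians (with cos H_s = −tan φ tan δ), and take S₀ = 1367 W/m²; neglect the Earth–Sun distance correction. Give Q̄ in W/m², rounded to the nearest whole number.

−tan φ tan δ = −(-0.4020)(0.2035) = 0.0818; H_s = arccos(0.0818) = 85.31°. In radians, H_s = 1.4889.
H_s sin φ sin δ = 1.4889 × -0.3730 × 0.1994 = -0.1107.
cos φ cos δ sin H_s = 0.9278 × 0.9799 × 0.9966 = 0.9061.
Q̄ = (1367/π) × (-0.1107 + 0.9061) = 435.13 × 0.7954 = 346.10 W/m².

346 W/m²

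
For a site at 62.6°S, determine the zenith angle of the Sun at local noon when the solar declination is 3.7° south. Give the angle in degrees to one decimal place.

58.9°

At local solar noon the hour angle is zero, so the zenith angle is |φ − δ| = |-62.6° − (-3.7°)| = 58.9°.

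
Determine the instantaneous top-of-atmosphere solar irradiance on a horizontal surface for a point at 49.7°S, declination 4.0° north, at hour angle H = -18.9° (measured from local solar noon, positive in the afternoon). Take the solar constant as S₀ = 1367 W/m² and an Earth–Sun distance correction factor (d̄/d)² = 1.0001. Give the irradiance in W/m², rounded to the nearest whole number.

With φ = -49.7°, δ = 4.0°, H = -18.90°: sin φ sin δ = -0.0532, cos φ cos δ cos H = 0.6104, so cos θ_z = 0.5572.
Top-of-atmosphere irradiance = S₀ (d̄/d)² cos θ_z = 1367 × 1.0001 × 0.5572 = 761.77 W/m².

762 W/m²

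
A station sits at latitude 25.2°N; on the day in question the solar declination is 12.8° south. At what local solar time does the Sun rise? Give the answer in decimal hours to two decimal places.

6.41 h

−tan φ tan δ = −(0.4706)(-0.2272) = 0.1069; H_s = arccos(0.1069) = 83.86°.
Sunrise is at 12 − H_s/15 = 12 − 5.591 = 6.409 h local solar time.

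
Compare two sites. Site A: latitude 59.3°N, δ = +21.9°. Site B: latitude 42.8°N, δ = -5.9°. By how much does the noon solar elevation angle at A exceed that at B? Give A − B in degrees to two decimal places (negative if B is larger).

A: 90° − |59.3 − (21.9)| = 52.60°.
B: 90° − |42.8 − (-5.9)| = 41.30°.
A − B = 52.60 − 41.30 = 11.30°.

+11.30°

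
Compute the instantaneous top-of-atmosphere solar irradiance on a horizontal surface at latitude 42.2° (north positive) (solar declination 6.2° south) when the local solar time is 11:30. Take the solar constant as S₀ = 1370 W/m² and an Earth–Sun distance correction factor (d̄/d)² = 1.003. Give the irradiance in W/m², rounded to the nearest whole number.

Hour angle H = 15° × (11.5 − 12) = -7.50°.
cos θ_z = sin φ sin δ + cos φ cos δ cos H = (0.6717)(-0.1080) + (0.7408)(0.9942)(0.9914) = 0.6576.
Top-of-atmosphere irradiance = S₀ (d̄/d)² cos θ_z = 1370 × 1.003 × 0.6576 = 903.61 W/m².

904 W/m²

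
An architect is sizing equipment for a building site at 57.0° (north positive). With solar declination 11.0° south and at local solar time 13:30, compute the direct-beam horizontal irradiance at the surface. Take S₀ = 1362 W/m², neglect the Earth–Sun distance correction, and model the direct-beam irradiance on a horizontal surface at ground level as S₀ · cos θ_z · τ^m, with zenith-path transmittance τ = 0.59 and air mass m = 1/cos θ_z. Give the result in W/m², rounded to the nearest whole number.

Hour angle H = 15° × (13.5 − 12) = 22.50°.
cos θ_z = sin(57.0°) sin(-11.0°) + cos(57.0°) cos(-11.0°) cos(22.50°) = -0.1600 + 0.4939 = 0.3339.
Air mass m = 1/cos θ_z = 1/0.3339 = 2.995; τ^m = 0.59^2.995 = 0.2059.
Surface direct beam = 1362 × 0.3339 × 0.2059 = 93.64 W/m².

94 W/m²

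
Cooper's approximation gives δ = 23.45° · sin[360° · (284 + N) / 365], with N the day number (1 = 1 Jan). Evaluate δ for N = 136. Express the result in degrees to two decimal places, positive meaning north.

+19.03°

360 × (284 + 136) / 365 = 414.247°; sin(414.247°) = 0.8115.
δ = 23.45 × 0.8115 = 19.030° ≈ +19.03°.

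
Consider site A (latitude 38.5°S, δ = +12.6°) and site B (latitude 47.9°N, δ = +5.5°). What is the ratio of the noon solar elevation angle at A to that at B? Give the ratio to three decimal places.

A: 90° − |-38.5 − (12.6)| = 38.90°.
B: 90° − |47.9 − (5.5)| = 47.60°.
Ratio A/B = 38.9000 / 47.6000 = 0.8172.

0.817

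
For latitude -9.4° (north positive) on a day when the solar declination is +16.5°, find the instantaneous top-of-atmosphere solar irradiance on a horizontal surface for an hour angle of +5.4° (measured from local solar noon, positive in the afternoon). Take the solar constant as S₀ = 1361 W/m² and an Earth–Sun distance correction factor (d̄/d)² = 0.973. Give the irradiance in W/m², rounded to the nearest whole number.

1186 W/m²

cos θ_z = sin(-9.4°) sin(16.5°) + cos(-9.4°) cos(16.5°) cos(5.40°) = -0.0464 + 0.9417 = 0.8953.
Top-of-atmosphere irradiance = S₀ (d̄/d)² cos θ_z = 1361 × 0.973 × 0.8953 = 1185.60 W/m².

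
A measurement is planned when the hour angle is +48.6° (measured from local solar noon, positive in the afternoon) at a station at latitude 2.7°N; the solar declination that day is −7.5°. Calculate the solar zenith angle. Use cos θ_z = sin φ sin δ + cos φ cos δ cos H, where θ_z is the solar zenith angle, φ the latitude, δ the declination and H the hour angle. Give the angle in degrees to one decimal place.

cos θ_z = sin φ sin δ + cos φ cos δ cos H = (0.0471)(-0.1305) + (0.9989)(0.9914)(0.6613) = 0.6487.
θ_z = arccos(0.6487) = 49.56°.

49.6°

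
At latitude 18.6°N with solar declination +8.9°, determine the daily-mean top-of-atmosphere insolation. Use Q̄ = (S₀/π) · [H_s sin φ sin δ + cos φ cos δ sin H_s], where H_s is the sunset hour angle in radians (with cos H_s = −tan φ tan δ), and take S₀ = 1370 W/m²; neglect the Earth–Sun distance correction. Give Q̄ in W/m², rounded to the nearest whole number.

443 W/m²

cos H_s = −tan(18.6°) · tan(8.9°) = -0.0527, so H_s = arccos(-0.0527) = 93.02°. In radians, H_s = 1.6235.
H_s sin φ sin δ = 1.6235 × 0.3190 × 0.1547 = 0.0801.
cos φ cos δ sin H_s = 0.9478 × 0.9880 × 0.9986 = 0.9351.
Q̄ = (1370/π) × (0.0801 + 0.9351) = 436.08 × 1.0152 = 442.71 W/m².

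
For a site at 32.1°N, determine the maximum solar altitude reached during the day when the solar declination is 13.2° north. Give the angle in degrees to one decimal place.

71.1°

At local solar noon the hour angle is zero, so the elevation is 90° − |φ − δ| = 90° − |32.1° − (13.2°)| = 90° − 18.9° = 71.1°.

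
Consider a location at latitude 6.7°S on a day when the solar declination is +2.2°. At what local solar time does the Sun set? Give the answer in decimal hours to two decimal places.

17.98 h

cos H_s = −tan(-6.7°) · tan(2.2°) = 0.0045, so H_s = arccos(0.0045) = 89.74°.
Sunset is at 12 + H_s/15 = 12 + 5.983 = 17.983 h local solar time.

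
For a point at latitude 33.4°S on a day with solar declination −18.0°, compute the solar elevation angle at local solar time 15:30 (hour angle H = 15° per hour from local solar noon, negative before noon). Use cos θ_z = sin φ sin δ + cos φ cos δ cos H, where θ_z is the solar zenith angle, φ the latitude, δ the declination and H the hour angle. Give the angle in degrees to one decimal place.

40.8°

Hour angle H = 15° × (15.5 − 12) = 52.50°.
cos θ_z = sin φ sin δ + cos φ cos δ cos H = (-0.5505)(-0.3090) + (0.8348)(0.9511)(0.6088) = 0.6535.
θ_z = arccos(0.6535) = 49.19°, so the elevation is 90° − 49.19° = 40.81°.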